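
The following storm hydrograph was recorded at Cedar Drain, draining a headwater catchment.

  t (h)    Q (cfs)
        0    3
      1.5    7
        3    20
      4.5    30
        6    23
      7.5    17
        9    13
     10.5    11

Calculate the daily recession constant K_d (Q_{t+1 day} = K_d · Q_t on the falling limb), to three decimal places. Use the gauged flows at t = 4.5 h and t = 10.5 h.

K_d ≈ 0.018

Between t = 4.5 h and t = 10.5 h the flow falls from 30 to 11 cfs over 4×1.5 h = 6 h.
Per-interval ratio K = (11/30)^(1/4) = 0.7782; K_d = K^(24/1.5) = 0.018.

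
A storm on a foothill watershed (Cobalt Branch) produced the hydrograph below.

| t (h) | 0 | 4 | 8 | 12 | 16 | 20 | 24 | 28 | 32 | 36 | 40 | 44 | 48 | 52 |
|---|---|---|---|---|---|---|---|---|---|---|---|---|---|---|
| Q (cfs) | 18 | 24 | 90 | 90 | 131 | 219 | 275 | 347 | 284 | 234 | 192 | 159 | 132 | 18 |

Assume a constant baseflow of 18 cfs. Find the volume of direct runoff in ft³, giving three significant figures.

Direct-runoff ordinates (Q − Q_b): 0.0, 6.0, 72.0, 72.0, 113.0, 201.0, 257.0, 329.0, 266.0, 216.0, 174.0, 141.0, 114.0, 0.0 cfs.
ΣQ_DR = 1961 cfs.
With Δt = 4 h = 14400 s, V = ΣQ_DR · Δt = 1961 × 14400 = 2.82 × 10^7 ft³.

V ≈ 2.82 × 10^7 ft³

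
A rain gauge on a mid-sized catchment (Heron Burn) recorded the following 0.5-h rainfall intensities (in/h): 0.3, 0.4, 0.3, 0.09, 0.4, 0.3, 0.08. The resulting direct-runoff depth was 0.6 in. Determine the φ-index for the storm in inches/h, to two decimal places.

φ ≈ 0.10 in/h

Only the 5 blocks with intensity above φ contribute runoff: 0.3, 0.4, 0.3, 0.4, 0.3 in/h.
Σ(I−φ)·Δt = d  ⇒  (0.3+0.4+0.3+0.4+0.3 − 5φ)·0.5 = 0.6
φ = (1.700 − 0.6/0.5) / 5 = 0.10 in/h.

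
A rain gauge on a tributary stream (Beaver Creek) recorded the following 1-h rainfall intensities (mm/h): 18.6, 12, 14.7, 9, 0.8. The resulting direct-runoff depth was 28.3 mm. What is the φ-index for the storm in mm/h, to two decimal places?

Only the 4 blocks with intensity above φ contribute runoff: 18.6, 12, 14.7, 9 mm/h.
Σ(I−φ)·Δt = d  ⇒  (18.6+12+14.7+9 − 4φ)·1 = 28.3
φ = (54.30 − 28.3/1) / 4 = 6.50 mm/h.

φ ≈ 6.50 mm/h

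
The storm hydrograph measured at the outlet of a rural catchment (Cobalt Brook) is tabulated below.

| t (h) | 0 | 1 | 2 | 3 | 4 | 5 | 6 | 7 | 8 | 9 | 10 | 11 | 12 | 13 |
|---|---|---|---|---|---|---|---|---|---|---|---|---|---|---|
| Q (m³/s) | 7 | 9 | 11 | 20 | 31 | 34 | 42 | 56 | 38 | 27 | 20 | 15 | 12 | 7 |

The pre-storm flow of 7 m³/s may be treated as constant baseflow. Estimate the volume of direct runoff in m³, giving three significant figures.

V ≈ 8.32 × 10^5 m³

Direct-runoff ordinates (Q − Q_b): 0.0, 2.0, 4.0, 13.0, 24.0, 27.0, 35.0, 49.0, 31.0, 20.0, 13.0, 8.0, 5.0, 0.0 m³/s.
ΣQ_DR = 231.0 m³/s.
With Δt = 1 h = 3600 s, V = ΣQ_DR · Δt = 231.0 × 3600 = 8.32 × 10^5 m³.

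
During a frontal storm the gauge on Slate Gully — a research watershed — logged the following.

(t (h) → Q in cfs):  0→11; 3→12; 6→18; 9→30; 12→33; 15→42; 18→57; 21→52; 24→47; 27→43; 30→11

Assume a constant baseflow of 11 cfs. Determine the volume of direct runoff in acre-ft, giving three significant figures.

Direct-runoff ordinates (Q − Q_b): 0.0, 1.0, 7.0, 19.0, 22.0, 31.0, 46.0, 41.0, 36.0, 32.0, 0.0 cfs.
ΣQ_DR = 235.0 cfs.
With Δt = 3 h = 10800 s, V = ΣQ_DR · Δt = 235.0 × 10800 = 2.54 × 10^6 ft³ = 58.3 acre-ft.

V ≈ 58.3 acre-ft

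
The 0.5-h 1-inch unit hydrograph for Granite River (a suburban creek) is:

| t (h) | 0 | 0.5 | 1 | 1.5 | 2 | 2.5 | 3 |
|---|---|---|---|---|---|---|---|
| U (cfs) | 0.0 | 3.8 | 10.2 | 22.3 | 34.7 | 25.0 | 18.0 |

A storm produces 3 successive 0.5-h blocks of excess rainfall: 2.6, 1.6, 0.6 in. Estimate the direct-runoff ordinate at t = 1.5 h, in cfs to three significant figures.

By discrete convolution, Q_j = Σ (P_i / 1 in) · U_{j−i}.
At t = 1.5 h (j=3): Q = (2.6/1)·22.3 + (1.6/1)·10.2 + (0.6/1)·3.8 = 76.6 cfs.

Q ≈ 76.6 cfs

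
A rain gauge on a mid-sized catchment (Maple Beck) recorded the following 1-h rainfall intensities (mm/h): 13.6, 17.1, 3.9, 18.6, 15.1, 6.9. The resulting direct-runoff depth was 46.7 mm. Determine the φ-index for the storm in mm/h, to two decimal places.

Only the 5 blocks with intensity above φ contribute runoff: 13.6, 17.1, 18.6, 15.1, 6.9 mm/h.
Σ(I−φ)·Δt = d  ⇒  (13.6+17.1+18.6+15.1+6.9 − 5φ)·1 = 46.7
φ = (71.30 − 46.7/1) / 5 = 4.92 mm/h.

φ ≈ 4.92 mm/h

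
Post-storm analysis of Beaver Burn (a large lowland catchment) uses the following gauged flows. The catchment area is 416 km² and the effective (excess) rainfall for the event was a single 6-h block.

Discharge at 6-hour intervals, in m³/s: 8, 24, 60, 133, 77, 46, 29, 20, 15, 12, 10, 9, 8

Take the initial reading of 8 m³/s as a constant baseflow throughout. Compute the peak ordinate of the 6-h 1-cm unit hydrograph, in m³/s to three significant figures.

U_p ≈ 69.4 m³/s

Direct runoff: 0.0, 16.0, 52.0, 125.0, 69.0, 38.0, 21.0, 12.0, 7.0, 4.0, 2.0, 1.0, 0.0 m³/s; ΣQ_DR = 347.0 m³/s, peak = 125.0 m³/s.
Runoff depth d = ΣQ_DR·Δt / A = 347.0 × 21600 / (416 km²) = 18.02 mm.
The 1-cm UH is the DRH scaled by (10 mm)/d, so U_p = 125.0 × 10/18.02 = 69.4 m³/s.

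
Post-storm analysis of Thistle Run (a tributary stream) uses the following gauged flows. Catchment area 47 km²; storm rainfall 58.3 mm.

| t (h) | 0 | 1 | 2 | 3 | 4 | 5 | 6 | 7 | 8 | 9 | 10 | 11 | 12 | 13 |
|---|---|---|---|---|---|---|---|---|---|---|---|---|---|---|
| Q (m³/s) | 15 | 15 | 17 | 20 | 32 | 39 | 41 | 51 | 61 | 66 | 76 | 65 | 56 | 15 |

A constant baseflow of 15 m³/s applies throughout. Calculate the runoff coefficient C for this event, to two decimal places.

C ≈ 0.47

ΣQ_DR = 359.0 m³/s; V = ΣQ_DR·Δt = 1.292 × 10^6 m³.
Runoff depth d = V / A = 27.50 mm.
C = d / P = 27.50 / 58.3 = 0.47.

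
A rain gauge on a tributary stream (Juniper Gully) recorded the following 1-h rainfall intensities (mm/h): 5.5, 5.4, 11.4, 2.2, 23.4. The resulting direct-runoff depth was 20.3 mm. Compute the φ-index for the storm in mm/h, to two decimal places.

φ ≈ 7.25 mm/h

Only the 2 blocks with intensity above φ contribute runoff: 11.4, 23.4 mm/h.
Σ(I−φ)·Δt = d  ⇒  (11.4+23.4 − 2φ)·1 = 20.3
φ = (34.80 − 20.3/1) / 2 = 7.25 mm/h.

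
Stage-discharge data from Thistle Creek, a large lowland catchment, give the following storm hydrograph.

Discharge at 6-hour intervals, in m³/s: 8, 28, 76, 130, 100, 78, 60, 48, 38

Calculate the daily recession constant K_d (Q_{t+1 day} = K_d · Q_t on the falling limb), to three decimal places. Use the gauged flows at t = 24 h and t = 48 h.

K_d ≈ 0.380

Between t = 24 h and t = 48 h the flow falls from 100 to 38 m³/s over 4×6 h = 24 h.
Per-interval ratio K = (38/100)^(1/4) = 0.7851; K_d = K^(24/6) = 0.380.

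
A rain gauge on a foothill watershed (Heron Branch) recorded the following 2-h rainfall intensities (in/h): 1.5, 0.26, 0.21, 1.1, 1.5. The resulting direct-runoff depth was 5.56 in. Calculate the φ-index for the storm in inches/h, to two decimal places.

Only the 3 blocks with intensity above φ contribute runoff: 1.5, 1.1, 1.5 in/h.
Σ(I−φ)·Δt = d  ⇒  (1.5+1.1+1.5 − 3φ)·2 = 5.56
φ = (4.100 − 5.56/2) / 3 = 0.44 in/h.

φ ≈ 0.44 in/h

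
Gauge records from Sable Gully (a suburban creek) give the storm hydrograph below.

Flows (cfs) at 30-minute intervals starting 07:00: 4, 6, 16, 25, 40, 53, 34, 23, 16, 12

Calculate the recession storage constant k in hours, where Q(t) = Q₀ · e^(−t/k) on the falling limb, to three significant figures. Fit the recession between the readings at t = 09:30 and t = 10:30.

k ≈ 1.20 h

On the falling limb, Q drops from 53 to 23 cfs between t = 09:30 and t = 10:30 (Δt = 1 h).
k = −Δt / ln(Q₂/Q₁) = −1 / ln(23/53) = 1.20 h.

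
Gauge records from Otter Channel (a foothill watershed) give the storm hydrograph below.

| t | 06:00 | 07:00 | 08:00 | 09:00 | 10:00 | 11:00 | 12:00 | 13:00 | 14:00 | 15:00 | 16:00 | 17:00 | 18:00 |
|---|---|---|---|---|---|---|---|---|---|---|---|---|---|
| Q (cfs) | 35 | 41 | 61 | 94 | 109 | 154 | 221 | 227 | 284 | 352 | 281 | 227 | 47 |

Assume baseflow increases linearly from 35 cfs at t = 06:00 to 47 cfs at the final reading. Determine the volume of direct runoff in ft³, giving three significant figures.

Direct-runoff ordinates (Q − Q_b): 0.00, 5.00, 24.00, 56.00, 70.00, 114.00, 180.00, 185.00, 241.00, 308.00, 236.00, 181.00, 0.00 cfs.
ΣQ_DR = 1600 cfs.
With Δt = 1 h = 3600 s, V = ΣQ_DR · Δt = 1600 × 3600 = 5.76 × 10^6 ft³.

V ≈ 5.76 × 10^6 ft³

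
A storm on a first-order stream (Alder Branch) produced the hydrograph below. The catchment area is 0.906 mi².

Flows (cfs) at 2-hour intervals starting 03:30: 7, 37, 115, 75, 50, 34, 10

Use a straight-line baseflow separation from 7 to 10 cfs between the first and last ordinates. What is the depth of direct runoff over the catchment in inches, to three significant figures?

d ≈ 0.918 in

Direct runoff: 0.00, 29.50, 107.00, 66.50, 41.00, 24.50, 0.00 cfs; ΣQ_DR = 268.5 cfs.
V = ΣQ_DR · Δt = 268.5 × 7200 s = 1.933 × 10^6 ft³.
Over A = 0.906 mi², depth = V / A = 0.918 in.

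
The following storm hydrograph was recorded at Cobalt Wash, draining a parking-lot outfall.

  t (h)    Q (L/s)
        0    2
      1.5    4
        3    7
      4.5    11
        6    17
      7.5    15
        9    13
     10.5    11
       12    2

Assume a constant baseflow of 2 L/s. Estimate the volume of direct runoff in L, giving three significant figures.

Direct-runoff ordinates (Q − Q_b): 0.0, 2.0, 5.0, 9.0, 15.0, 13.0, 11.0, 9.0, 0.0 L/s.
ΣQ_DR = 64.00 L/s.
With Δt = 1.5 h = 5400 s, V = ΣQ_DR · Δt = 64.00 × 5400 = 3.46 × 10^5 L.

V ≈ 3.46 × 10^5 L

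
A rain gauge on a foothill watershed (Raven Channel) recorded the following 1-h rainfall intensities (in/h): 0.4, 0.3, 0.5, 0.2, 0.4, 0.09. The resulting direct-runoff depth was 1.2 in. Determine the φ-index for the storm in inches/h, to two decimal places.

Only the 5 blocks with intensity above φ contribute runoff: 0.4, 0.3, 0.5, 0.2, 0.4 in/h.
Σ(I−φ)·Δt = d  ⇒  (0.4+0.3+0.5+0.2+0.4 − 5φ)·1 = 1.2
φ = (1.800 − 1.2/1) / 5 = 0.12 in/h.

φ ≈ 0.12 in/h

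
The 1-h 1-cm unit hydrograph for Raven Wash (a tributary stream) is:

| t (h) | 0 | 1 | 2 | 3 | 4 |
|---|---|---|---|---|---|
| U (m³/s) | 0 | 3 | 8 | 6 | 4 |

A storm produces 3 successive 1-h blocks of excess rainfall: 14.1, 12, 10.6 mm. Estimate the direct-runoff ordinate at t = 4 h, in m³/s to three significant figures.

By discrete convolution, Q_j = Σ (P_i / 10 mm) · U_{j−i}.
At t = 4 h (j=4): Q = (14.1/10)·4 + (12/10)·6 + (10.6/10)·8 = 21.3 m³/s.

Q ≈ 21.3 m³/s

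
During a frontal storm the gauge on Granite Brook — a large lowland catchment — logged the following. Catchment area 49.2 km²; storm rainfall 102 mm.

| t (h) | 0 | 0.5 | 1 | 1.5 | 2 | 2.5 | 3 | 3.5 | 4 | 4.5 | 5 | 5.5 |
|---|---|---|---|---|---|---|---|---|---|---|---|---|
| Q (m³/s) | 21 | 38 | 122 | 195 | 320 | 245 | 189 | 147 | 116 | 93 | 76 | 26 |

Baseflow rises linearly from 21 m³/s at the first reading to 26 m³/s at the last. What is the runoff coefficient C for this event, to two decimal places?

ΣQ_DR = 1306 m³/s; V = ΣQ_DR·Δt = 2.351 × 10^6 m³.
Runoff depth d = V / A = 47.78 mm.
C = d / P = 47.78 / 102 = 0.47.

C ≈ 0.47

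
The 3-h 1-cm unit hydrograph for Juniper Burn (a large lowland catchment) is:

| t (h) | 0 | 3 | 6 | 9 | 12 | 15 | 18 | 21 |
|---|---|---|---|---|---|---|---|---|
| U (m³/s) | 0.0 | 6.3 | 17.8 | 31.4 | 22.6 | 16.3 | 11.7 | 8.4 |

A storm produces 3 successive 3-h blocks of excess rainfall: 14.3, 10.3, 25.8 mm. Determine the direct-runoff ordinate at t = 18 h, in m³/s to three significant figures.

By discrete convolution, Q_j = Σ (P_i / 10 mm) · U_{j−i}.
At t = 18 h (j=6): Q = (14.3/10)·11.7 + (10.3/10)·16.3 + (25.8/10)·22.6 = 91.8 m³/s.

Q ≈ 91.8 m³/s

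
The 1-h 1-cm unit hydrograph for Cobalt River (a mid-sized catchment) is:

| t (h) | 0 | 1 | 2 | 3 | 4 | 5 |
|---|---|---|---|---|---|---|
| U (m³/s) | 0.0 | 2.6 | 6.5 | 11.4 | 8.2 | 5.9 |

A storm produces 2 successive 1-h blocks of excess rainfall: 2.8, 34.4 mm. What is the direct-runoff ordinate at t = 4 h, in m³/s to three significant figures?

Q ≈ 41.5 m³/s

By discrete convolution, Q_j = Σ (P_i / 10 mm) · U_{j−i}.
At t = 4 h (j=4): Q = (2.8/10)·8.2 + (34.4/10)·11.4 = 41.5 m³/s.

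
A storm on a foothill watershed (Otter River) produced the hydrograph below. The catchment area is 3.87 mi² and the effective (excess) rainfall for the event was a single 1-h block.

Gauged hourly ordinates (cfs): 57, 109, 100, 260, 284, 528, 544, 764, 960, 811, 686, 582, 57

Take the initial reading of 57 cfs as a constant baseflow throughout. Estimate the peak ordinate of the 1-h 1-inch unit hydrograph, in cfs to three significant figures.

U_p ≈ 451 cfs

Direct runoff: 0.0, 52.0, 43.0, 203.0, 227.0, 471.0, 487.0, 707.0, 903.0, 754.0, 629.0, 525.0, 0.0 cfs; ΣQ_DR = 5001 cfs, peak = 903.0 cfs.
Runoff depth d = ΣQ_DR·Δt / A = 5001 × 3600 / (3.87 mi²) = 2.002 in.
The 1-inch UH is the DRH scaled by (1 in)/d, so U_p = 903.0 × 1/2.002 = 451 cfs.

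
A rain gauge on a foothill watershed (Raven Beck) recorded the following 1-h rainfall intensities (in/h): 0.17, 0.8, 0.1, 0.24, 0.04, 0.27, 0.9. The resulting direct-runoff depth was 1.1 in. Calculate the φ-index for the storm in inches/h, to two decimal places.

Only the 2 blocks with intensity above φ contribute runoff: 0.8, 0.9 in/h.
Σ(I−φ)·Δt = d  ⇒  (0.8+0.9 − 2φ)·1 = 1.1
φ = (1.700 − 1.1/1) / 2 = 0.30 in/h.

φ ≈ 0.30 in/h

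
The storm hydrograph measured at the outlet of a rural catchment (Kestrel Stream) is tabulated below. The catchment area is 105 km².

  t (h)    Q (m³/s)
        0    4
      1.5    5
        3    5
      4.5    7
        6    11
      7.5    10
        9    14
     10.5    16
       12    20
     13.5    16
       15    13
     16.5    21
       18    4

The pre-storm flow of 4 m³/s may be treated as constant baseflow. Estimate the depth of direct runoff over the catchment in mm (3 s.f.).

Direct runoff: 0.0, 1.0, 1.0, 3.0, 7.0, 6.0, 10.0, 12.0, 16.0, 12.0, 9.0, 17.0, 0.0 m³/s; ΣQ_DR = 94.00 m³/s.
V = ΣQ_DR · Δt = 94.00 × 5400 s = 5.076 × 10^5 m³.
Over A = 105 km², depth = V / A = 4.83 mm.

d ≈ 4.83 mm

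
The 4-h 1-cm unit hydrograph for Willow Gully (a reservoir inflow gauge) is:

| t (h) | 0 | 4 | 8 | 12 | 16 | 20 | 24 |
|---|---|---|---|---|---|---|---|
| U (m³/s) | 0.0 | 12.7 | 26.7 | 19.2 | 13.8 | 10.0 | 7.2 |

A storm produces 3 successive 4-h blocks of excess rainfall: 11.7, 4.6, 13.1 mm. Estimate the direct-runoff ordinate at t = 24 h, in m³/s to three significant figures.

By discrete convolution, Q_j = Σ (P_i / 10 mm) · U_{j−i}.
At t = 24 h (j=6): Q = (11.7/10)·7.2 + (4.6/10)·10.0 + (13.1/10)·13.8 = 31.1 m³/s.

Q ≈ 31.1 m³/s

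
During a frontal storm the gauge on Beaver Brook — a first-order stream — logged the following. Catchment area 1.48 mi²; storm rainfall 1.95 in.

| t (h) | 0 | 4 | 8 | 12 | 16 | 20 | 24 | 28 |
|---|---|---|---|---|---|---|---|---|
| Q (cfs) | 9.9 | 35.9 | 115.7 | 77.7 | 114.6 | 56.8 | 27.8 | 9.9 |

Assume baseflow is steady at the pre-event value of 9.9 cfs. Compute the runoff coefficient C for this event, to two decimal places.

C ≈ 0.79

ΣQ_DR = 369.1 cfs; V = ΣQ_DR·Δt = 5.315 × 10^6 ft³.
Runoff depth d = V / A = 1.546 in.
C = d / P = 1.546 / 1.95 = 0.79.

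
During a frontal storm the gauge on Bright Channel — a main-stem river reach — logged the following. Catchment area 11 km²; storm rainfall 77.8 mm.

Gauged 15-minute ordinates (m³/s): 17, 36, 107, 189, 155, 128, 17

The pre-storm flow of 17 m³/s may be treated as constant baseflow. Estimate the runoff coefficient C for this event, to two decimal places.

ΣQ_DR = 530.0 m³/s; V = ΣQ_DR·Δt = 4.770 × 10^5 m³.
Runoff depth d = V / A = 43.36 mm.
C = d / P = 43.36 / 77.8 = 0.56.

C ≈ 0.56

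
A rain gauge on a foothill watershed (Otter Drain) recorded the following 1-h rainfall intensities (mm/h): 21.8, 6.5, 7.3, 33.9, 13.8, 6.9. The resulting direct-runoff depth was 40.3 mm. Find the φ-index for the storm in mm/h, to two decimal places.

φ ≈ 9.73 mm/h

Only the 3 blocks with intensity above φ contribute runoff: 21.8, 33.9, 13.8 mm/h.
Σ(I−φ)·Δt = d  ⇒  (21.8+33.9+13.8 − 3φ)·1 = 40.3
φ = (69.50 − 40.3/1) / 3 = 9.73 mm/h.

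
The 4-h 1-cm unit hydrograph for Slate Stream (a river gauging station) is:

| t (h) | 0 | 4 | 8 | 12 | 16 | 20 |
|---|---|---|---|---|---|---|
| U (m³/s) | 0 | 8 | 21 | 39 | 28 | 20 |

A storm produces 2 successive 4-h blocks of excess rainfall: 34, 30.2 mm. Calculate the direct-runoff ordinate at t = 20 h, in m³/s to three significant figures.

Q ≈ 153 m³/s

By discrete convolution, Q_j = Σ (P_i / 10 mm) · U_{j−i}.
At t = 20 h (j=5): Q = (34/10)·20 + (30.2/10)·28 = 153 m³/s.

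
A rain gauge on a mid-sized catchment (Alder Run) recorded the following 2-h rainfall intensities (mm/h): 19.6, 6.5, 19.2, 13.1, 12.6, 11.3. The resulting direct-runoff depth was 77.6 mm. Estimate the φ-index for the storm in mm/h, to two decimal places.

φ ≈ 7.40 mm/h

Only the 5 blocks with intensity above φ contribute runoff: 19.6, 19.2, 13.1, 12.6, 11.3 mm/h.
Σ(I−φ)·Δt = d  ⇒  (19.6+19.2+13.1+12.6+11.3 − 5φ)·2 = 77.6
φ = (75.80 − 77.6/2) / 5 = 7.40 mm/h.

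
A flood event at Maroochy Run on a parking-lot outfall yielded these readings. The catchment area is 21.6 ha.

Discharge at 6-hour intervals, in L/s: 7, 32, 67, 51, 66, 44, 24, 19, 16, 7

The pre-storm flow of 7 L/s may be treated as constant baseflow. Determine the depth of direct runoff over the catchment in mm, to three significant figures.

d ≈ 26.3 mm

Direct runoff: 0.0, 25.0, 60.0, 44.0, 59.0, 37.0, 17.0, 12.0, 9.0, 0.0 L/s; ΣQ_DR = 263.0 L/s.
V = ΣQ_DR · Δt = 263.0 × 21600 s = 5.681 × 10^6 L.
Over A = 21.6 ha, depth = V / A = 26.3 mm.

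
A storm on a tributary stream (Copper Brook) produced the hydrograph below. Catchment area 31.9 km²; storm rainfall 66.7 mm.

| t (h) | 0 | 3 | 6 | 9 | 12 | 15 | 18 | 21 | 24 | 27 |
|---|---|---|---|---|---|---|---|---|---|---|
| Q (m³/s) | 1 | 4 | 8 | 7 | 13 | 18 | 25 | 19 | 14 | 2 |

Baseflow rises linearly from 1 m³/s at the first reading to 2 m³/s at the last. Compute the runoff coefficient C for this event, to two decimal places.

C ≈ 0.49

ΣQ_DR = 96.00 m³/s; V = ΣQ_DR·Δt = 1.037 × 10^6 m³.
Runoff depth d = V / A = 32.50 mm.
C = d / P = 32.50 / 66.7 = 0.49.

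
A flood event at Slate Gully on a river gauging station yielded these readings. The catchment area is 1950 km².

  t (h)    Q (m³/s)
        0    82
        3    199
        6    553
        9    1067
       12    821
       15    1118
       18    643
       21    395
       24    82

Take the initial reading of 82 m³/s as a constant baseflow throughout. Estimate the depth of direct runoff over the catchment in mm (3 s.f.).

Direct runoff: 0.0, 117.0, 471.0, 985.0, 739.0, 1036.0, 561.0, 313.0, 0.0 m³/s; ΣQ_DR = 4222 m³/s.
V = ΣQ_DR · Δt = 4222 × 10800 s = 4.560 × 10^7 m³.
Over A = 1950 km², depth = V / A = 23.4 mm.

d ≈ 23.4 mm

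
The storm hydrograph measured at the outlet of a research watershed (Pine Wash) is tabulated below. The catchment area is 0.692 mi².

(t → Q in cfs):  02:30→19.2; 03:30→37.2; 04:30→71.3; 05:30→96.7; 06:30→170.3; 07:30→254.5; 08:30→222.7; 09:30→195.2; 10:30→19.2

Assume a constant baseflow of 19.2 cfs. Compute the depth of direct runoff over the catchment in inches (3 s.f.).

d ≈ 2.05 in

Direct runoff: 0.0, 18.0, 52.1, 77.5, 151.1, 235.3, 203.5, 176.0, 0.0 cfs; ΣQ_DR = 913.5 cfs.
V = ΣQ_DR · Δt = 913.5 × 3600 s = 3.289 × 10^6 ft³.
Over A = 0.692 mi², depth = V / A = 2.05 in.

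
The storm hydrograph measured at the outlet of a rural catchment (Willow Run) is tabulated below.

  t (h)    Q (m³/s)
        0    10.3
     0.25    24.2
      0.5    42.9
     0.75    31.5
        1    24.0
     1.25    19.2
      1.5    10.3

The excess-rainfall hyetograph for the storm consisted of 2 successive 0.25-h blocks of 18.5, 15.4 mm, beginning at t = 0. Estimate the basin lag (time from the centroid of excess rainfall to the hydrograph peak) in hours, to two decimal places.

t_L ≈ 0.26 h

Centroid of excess rainfall: t_c = Σ P_i·t̄_i / ΣP_i = 0.2386 h (block centres at 0.125, 0.375 h).
Hydrograph peak occurs at t = 0.5 h, so basin lag t_L = 0.5 − 0.2386 = 0.26 h.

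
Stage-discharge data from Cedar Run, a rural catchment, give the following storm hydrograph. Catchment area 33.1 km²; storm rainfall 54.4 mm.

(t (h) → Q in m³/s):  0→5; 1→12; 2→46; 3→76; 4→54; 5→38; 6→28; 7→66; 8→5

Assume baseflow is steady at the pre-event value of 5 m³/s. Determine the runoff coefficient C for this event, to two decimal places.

ΣQ_DR = 285.0 m³/s; V = ΣQ_DR·Δt = 1.026 × 10^6 m³.
Runoff depth d = V / A = 31.00 mm.
C = d / P = 31.00 / 54.4 = 0.57.

C ≈ 0.57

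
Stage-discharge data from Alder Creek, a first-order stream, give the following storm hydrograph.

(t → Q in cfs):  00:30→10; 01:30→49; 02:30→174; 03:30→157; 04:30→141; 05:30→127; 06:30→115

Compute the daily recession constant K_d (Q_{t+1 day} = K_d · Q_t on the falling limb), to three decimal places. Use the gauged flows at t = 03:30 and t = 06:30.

Between t = 03:30 and t = 06:30 the flow falls from 157 to 115 cfs over 3×1 h = 3 h.
Per-interval ratio K = (115/157)^(1/3) = 0.9014; K_d = K^(24/1) = 0.083.

K_d ≈ 0.083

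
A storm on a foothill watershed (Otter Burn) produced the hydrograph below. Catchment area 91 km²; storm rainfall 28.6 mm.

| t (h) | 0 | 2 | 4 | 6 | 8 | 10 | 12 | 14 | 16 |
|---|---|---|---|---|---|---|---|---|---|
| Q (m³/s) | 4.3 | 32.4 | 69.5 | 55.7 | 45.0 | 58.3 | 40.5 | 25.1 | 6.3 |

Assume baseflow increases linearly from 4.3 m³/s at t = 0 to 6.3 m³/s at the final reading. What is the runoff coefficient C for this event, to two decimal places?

C ≈ 0.80

ΣQ_DR = 289.4 m³/s; V = ΣQ_DR·Δt = 2.084 × 10^6 m³.
Runoff depth d = V / A = 22.90 mm.
C = d / P = 22.90 / 28.6 = 0.80.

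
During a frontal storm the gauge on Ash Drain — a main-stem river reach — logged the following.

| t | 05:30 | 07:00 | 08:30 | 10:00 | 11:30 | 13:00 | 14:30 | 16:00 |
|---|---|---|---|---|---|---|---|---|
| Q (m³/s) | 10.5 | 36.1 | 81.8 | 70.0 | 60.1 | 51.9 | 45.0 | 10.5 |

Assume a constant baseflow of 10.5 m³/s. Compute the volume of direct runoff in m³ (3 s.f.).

Direct-runoff ordinates (Q − Q_b): 0.0, 25.6, 71.3, 59.5, 49.6, 41.4, 34.5, 0.0 m³/s.
ΣQ_DR = 281.9 m³/s.
With Δt = 1.5 h = 5400 s, V = ΣQ_DR · Δt = 281.9 × 5400 = 1.52 × 10^6 m³.

V ≈ 1.52 × 10^6 m³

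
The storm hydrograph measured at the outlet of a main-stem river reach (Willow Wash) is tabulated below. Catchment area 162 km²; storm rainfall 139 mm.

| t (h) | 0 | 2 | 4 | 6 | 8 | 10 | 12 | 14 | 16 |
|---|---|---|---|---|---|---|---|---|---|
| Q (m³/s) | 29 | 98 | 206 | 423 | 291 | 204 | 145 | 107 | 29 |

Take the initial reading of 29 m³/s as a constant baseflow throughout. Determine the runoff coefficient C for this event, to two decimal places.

ΣQ_DR = 1271 m³/s; V = ΣQ_DR·Δt = 9.151 × 10^6 m³.
Runoff depth d = V / A = 56.49 mm.
C = d / P = 56.49 / 139 = 0.41.

C ≈ 0.41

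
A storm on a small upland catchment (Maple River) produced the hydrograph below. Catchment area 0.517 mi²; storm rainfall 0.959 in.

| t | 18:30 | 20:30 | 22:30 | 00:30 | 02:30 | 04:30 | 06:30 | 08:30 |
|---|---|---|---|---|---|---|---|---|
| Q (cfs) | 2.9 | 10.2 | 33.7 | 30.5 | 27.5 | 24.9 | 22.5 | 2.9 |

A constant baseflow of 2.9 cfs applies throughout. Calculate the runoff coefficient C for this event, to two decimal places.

C ≈ 0.82

ΣQ_DR = 131.9 cfs; V = ΣQ_DR·Δt = 9.497 × 10^5 ft³.
Runoff depth d = V / A = 0.7907 in.
C = d / P = 0.7907 / 0.959 = 0.82.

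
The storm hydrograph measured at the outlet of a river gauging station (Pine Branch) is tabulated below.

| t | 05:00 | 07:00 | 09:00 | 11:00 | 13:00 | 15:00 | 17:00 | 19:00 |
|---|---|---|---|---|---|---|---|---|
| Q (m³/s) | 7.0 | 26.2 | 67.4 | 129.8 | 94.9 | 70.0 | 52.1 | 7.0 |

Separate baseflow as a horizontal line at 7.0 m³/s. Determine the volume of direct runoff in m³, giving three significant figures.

Direct-runoff ordinates (Q − Q_b): 0.0, 19.2, 60.4, 122.8, 87.9, 63.0, 45.1, 0.0 m³/s.
ΣQ_DR = 398.4 m³/s.
With Δt = 2 h = 7200 s, V = ΣQ_DR · Δt = 398.4 × 7200 = 2.87 × 10^6 m³.

V ≈ 2.87 × 10^6 m³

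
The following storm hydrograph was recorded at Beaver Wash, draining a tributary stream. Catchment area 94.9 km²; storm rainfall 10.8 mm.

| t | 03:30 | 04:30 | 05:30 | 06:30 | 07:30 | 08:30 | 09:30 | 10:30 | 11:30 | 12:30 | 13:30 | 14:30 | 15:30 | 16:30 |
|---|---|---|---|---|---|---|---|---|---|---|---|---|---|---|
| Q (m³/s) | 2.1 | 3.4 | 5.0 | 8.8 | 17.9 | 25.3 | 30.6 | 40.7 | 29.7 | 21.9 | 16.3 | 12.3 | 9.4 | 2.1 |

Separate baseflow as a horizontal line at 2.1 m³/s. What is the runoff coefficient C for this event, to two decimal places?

ΣQ_DR = 196.1 m³/s; V = ΣQ_DR·Δt = 7.060 × 10^5 m³.
Runoff depth d = V / A = 7.439 mm.
C = d / P = 7.439 / 10.8 = 0.69.

C ≈ 0.69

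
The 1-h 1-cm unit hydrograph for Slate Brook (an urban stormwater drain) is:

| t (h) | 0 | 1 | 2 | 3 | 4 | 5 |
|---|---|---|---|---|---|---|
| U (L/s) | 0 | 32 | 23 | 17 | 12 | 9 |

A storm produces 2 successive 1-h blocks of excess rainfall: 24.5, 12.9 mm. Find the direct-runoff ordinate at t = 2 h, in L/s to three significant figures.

By discrete convolution, Q_j = Σ (P_i / 10 mm) · U_{j−i}.
At t = 2 h (j=2): Q = (24.5/10)·23 + (12.9/10)·32 = 97.6 L/s.

Q ≈ 97.6 L/s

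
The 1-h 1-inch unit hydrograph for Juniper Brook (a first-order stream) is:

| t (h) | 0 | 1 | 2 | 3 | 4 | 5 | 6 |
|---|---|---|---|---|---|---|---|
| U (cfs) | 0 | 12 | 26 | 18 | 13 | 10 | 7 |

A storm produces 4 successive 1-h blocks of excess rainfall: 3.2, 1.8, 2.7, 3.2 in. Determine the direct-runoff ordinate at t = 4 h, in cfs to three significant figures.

By discrete convolution, Q_j = Σ (P_i / 1 in) · U_{j−i}.
At t = 4 h (j=4): Q = (3.2/1)·13 + (1.8/1)·18 + (2.7/1)·26 + (3.2/1)·12 = 183 cfs.

Q ≈ 183 cfs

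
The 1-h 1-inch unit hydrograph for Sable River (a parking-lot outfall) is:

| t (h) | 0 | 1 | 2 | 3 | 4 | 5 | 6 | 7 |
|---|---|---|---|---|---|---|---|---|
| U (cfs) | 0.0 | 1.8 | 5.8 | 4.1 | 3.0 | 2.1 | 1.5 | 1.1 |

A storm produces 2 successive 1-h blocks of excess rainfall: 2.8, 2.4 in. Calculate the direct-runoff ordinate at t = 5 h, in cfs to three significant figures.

By discrete convolution, Q_j = Σ (P_i / 1 in) · U_{j−i}.
At t = 5 h (j=5): Q = (2.8/1)·2.1 + (2.4/1)·3.0 = 13.1 cfs.

Q ≈ 13.1 cfs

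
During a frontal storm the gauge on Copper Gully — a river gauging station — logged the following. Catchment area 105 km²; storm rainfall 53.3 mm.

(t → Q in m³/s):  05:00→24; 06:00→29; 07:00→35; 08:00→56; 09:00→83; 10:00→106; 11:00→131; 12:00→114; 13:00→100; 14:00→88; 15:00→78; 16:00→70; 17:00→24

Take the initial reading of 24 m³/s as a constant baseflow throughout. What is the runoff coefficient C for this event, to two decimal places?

C ≈ 0.40

ΣQ_DR = 626.0 m³/s; V = ΣQ_DR·Δt = 2.254 × 10^6 m³.
Runoff depth d = V / A = 21.46 mm.
C = d / P = 21.46 / 53.3 = 0.40.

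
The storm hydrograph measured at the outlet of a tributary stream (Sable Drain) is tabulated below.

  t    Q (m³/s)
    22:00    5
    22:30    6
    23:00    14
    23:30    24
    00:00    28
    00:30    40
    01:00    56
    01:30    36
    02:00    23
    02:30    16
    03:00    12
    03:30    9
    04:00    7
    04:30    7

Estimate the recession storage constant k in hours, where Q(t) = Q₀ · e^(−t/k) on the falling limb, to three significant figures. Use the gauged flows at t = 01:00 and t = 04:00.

On the falling limb, Q drops from 56 to 7 m³/s between t = 01:00 and t = 04:00 (Δt = 3 h).
k = −Δt / ln(Q₂/Q₁) = −3 / ln(7/56) = 1.44 h.

k ≈ 1.44 h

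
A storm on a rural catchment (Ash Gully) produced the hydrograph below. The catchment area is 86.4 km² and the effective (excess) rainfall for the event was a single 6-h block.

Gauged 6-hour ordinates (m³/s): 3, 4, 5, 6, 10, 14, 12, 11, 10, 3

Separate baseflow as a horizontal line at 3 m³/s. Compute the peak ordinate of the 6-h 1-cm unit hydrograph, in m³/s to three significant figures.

U_p ≈ 9.17 m³/s

Direct runoff: 0.0, 1.0, 2.0, 3.0, 7.0, 11.0, 9.0, 8.0, 7.0, 0.0 m³/s; ΣQ_DR = 48.00 m³/s, peak = 11.0 m³/s.
Runoff depth d = ΣQ_DR·Δt / A = 48.00 × 21600 / (86.4 km²) = 12.00 mm.
The 1-cm UH is the DRH scaled by (10 mm)/d, so U_p = 11.0 × 10/12.00 = 9.17 m³/s.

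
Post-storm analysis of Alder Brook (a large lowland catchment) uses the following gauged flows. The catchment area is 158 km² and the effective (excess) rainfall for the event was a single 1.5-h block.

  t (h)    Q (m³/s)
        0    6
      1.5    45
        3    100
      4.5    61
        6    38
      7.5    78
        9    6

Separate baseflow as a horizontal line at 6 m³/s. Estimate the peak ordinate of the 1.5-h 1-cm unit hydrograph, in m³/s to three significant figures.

Direct runoff: 0.0, 39.0, 94.0, 55.0, 32.0, 72.0, 0.0 m³/s; ΣQ_DR = 292.0 m³/s, peak = 94.0 m³/s.
Runoff depth d = ΣQ_DR·Δt / A = 292.0 × 5400 / (158 km²) = 9.980 mm.
The 1-cm UH is the DRH scaled by (10 mm)/d, so U_p = 94.0 × 10/9.980 = 94.2 m³/s.

U_p ≈ 94.2 m³/s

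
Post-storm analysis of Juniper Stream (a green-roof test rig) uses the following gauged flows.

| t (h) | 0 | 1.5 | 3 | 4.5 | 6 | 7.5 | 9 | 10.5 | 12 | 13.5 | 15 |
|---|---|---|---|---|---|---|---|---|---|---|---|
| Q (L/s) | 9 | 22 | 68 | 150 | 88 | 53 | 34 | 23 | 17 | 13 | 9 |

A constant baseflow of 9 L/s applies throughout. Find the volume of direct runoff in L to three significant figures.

V ≈ 2.09 × 10^6 L

Direct-runoff ordinates (Q − Q_b): 0.0, 13.0, 59.0, 141.0, 79.0, 44.0, 25.0, 14.0, 8.0, 4.0, 0.0 L/s.
ΣQ_DR = 387.0 L/s.
With Δt = 1.5 h = 5400 s, V = ΣQ_DR · Δt = 387.0 × 5400 = 2.09 × 10^6 L.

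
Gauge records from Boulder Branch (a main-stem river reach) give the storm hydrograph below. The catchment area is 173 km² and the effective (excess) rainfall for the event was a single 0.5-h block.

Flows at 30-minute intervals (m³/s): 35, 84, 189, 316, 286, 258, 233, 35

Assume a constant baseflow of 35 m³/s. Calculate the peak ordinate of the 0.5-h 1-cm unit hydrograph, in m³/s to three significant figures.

Direct runoff: 0.0, 49.0, 154.0, 281.0, 251.0, 223.0, 198.0, 0.0 m³/s; ΣQ_DR = 1156 m³/s, peak = 281.0 m³/s.
Runoff depth d = ΣQ_DR·Δt / A = 1156 × 1800 / (173 km²) = 12.03 mm.
The 1-cm UH is the DRH scaled by (10 mm)/d, so U_p = 281.0 × 10/12.03 = 234 m³/s.

U_p ≈ 234 m³/s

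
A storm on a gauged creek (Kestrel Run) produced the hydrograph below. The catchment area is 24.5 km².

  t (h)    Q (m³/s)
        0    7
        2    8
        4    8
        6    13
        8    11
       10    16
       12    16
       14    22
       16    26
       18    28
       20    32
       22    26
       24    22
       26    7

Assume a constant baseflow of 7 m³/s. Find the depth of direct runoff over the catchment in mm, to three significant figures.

Direct runoff: 0.0, 1.0, 1.0, 6.0, 4.0, 9.0, 9.0, 15.0, 19.0, 21.0, 25.0, 19.0, 15.0, 0.0 m³/s; ΣQ_DR = 144.0 m³/s.
V = ΣQ_DR · Δt = 144.0 × 7200 s = 1.037 × 10^6 m³.
Over A = 24.5 km², depth = V / A = 42.3 mm.

d ≈ 42.3 mm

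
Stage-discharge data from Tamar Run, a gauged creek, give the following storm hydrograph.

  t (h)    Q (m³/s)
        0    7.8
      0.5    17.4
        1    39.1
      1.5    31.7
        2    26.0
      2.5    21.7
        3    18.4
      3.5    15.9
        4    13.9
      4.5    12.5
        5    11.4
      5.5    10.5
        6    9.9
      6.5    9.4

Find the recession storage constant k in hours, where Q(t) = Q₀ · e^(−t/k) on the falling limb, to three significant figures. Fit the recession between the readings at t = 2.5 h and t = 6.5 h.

On the falling limb, Q drops from 21.7 to 9.4 m³/s between t = 2.5 h and t = 6.5 h (Δt = 4 h).
k = −Δt / ln(Q₂/Q₁) = −4 / ln(9.4/21.7) = 4.78 h.

k ≈ 4.78 h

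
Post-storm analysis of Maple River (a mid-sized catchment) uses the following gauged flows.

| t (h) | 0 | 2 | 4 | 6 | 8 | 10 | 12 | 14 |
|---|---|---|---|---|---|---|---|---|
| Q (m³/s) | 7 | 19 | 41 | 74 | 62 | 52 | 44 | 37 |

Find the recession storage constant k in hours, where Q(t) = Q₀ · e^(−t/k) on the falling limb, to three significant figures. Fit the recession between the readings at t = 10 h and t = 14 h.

k ≈ 11.8 h

On the falling limb, Q drops from 52 to 37 m³/s between t = 10 h and t = 14 h (Δt = 4 h).
k = −Δt / ln(Q₂/Q₁) = −4 / ln(37/52) = 11.8 h.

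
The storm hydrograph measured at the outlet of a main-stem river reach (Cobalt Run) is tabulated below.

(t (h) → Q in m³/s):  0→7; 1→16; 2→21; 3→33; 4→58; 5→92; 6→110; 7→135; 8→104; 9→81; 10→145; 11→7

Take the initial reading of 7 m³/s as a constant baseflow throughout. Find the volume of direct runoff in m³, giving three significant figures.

Direct-runoff ordinates (Q − Q_b): 0.0, 9.0, 14.0, 26.0, 51.0, 85.0, 103.0, 128.0, 97.0, 74.0, 138.0, 0.0 m³/s.
ΣQ_DR = 725.0 m³/s.
With Δt = 1 h = 3600 s, V = ΣQ_DR · Δt = 725.0 × 3600 = 2.61 × 10^6 m³.

V ≈ 2.61 × 10^6 m³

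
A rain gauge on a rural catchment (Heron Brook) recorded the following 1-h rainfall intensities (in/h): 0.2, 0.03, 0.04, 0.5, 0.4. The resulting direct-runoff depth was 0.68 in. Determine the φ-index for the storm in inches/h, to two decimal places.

Only the 3 blocks with intensity above φ contribute runoff: 0.2, 0.5, 0.4 in/h.
Σ(I−φ)·Δt = d  ⇒  (0.2+0.5+0.4 − 3φ)·1 = 0.68
φ = (1.100 − 0.68/1) / 3 = 0.14 in/h.

φ ≈ 0.14 in/h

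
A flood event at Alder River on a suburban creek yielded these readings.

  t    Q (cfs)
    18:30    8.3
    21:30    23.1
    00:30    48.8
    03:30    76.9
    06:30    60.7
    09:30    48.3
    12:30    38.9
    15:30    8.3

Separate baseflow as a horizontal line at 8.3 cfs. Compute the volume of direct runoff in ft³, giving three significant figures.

Direct-runoff ordinates (Q − Q_b): 0.0, 14.8, 40.5, 68.6, 52.4, 40.0, 30.6, 0.0 cfs.
ΣQ_DR = 246.9 cfs.
With Δt = 3 h = 10800 s, V = ΣQ_DR · Δt = 246.9 × 10800 = 2.67 × 10^6 ft³.

V ≈ 2.67 × 10^6 ft³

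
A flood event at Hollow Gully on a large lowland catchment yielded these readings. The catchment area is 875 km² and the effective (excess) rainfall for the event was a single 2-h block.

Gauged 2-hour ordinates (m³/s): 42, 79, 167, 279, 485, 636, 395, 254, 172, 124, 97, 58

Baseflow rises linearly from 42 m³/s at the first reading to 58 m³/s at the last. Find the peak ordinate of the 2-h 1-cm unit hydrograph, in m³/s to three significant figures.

Direct runoff: 0.00, 35.55, 122.09, 232.64, 437.18, 586.73, 344.27, 201.82, 118.36, 68.91, 40.45, 0.00 m³/s; ΣQ_DR = 2188 m³/s, peak = 586.73 m³/s.
Runoff depth d = ΣQ_DR·Δt / A = 2188 × 7200 / (875 km²) = 18.00 mm.
The 1-cm UH is the DRH scaled by (10 mm)/d, so U_p = 586.73 × 10/18.00 = 326 m³/s.

U_p ≈ 326 m³/s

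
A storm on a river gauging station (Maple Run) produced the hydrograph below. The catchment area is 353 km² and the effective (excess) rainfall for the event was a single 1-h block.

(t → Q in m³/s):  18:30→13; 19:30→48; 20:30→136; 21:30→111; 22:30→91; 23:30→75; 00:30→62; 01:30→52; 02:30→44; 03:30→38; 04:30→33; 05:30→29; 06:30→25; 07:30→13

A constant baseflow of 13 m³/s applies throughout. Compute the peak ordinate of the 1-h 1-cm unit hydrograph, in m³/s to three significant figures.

Direct runoff: 0.0, 35.0, 123.0, 98.0, 78.0, 62.0, 49.0, 39.0, 31.0, 25.0, 20.0, 16.0, 12.0, 0.0 m³/s; ΣQ_DR = 588.0 m³/s, peak = 123.0 m³/s.
Runoff depth d = ΣQ_DR·Δt / A = 588.0 × 3600 / (353 km²) = 5.997 mm.
The 1-cm UH is the DRH scaled by (10 mm)/d, so U_p = 123.0 × 10/5.997 = 205 m³/s.

U_p ≈ 205 m³/s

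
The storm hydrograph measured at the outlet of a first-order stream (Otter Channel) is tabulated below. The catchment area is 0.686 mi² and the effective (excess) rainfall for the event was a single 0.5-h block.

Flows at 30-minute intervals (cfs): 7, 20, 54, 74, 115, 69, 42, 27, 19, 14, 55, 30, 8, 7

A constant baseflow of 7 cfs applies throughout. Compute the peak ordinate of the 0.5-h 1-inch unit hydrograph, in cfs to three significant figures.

Direct runoff: 0.0, 13.0, 47.0, 67.0, 108.0, 62.0, 35.0, 20.0, 12.0, 7.0, 48.0, 23.0, 1.0, 0.0 cfs; ΣQ_DR = 443.0 cfs, peak = 108.0 cfs.
Runoff depth d = ΣQ_DR·Δt / A = 443.0 × 1800 / (0.686 mi²) = 0.5003 in.
The 1-inch UH is the DRH scaled by (1 in)/d, so U_p = 108.0 × 1/0.5003 = 216 cfs.

U_p ≈ 216 cfs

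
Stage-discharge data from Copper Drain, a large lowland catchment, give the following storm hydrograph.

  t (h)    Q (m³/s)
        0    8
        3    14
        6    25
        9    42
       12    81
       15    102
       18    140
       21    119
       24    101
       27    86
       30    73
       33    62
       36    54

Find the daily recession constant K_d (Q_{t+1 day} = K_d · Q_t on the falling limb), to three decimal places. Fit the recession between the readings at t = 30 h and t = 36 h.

Between t = 30 h and t = 36 h the flow falls from 73 to 54 m³/s over 2×3 h = 6 h.
Per-interval ratio K = (54/73)^(1/2) = 0.8601; K_d = K^(24/3) = 0.299.

K_d ≈ 0.299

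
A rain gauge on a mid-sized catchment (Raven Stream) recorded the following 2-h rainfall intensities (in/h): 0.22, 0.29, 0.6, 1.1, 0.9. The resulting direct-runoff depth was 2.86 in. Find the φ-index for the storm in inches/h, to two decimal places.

φ ≈ 0.39 in/h

Only the 3 blocks with intensity above φ contribute runoff: 0.6, 1.1, 0.9 in/h.
Σ(I−φ)·Δt = d  ⇒  (0.6+1.1+0.9 − 3φ)·2 = 2.86
φ = (2.600 − 2.86/2) / 3 = 0.39 in/h.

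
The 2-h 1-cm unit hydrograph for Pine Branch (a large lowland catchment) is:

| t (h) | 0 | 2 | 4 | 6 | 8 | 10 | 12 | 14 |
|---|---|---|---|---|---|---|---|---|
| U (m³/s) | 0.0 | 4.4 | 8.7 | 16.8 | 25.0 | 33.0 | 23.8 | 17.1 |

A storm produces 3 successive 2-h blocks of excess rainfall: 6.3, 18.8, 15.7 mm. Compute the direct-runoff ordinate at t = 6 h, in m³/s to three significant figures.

Q ≈ 33.8 m³/s

By discrete convolution, Q_j = Σ (P_i / 10 mm) · U_{j−i}.
At t = 6 h (j=3): Q = (6.3/10)·16.8 + (18.8/10)·8.7 + (15.7/10)·4.4 = 33.8 m³/s.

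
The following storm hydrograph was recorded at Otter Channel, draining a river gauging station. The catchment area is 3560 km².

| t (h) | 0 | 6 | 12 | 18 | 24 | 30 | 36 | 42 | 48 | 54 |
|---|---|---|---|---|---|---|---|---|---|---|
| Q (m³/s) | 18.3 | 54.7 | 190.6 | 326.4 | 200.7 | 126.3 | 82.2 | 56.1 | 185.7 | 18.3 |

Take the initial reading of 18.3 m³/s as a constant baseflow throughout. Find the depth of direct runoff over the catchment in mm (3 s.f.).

d ≈ 6.53 mm

Direct runoff: 0.0, 36.4, 172.3, 308.1, 182.4, 108.0, 63.9, 37.8, 167.4, 0.0 m³/s; ΣQ_DR = 1076 m³/s.
V = ΣQ_DR · Δt = 1076 × 21600 s = 2.325 × 10^7 m³.
Over A = 3560 km², depth = V / A = 6.53 mm.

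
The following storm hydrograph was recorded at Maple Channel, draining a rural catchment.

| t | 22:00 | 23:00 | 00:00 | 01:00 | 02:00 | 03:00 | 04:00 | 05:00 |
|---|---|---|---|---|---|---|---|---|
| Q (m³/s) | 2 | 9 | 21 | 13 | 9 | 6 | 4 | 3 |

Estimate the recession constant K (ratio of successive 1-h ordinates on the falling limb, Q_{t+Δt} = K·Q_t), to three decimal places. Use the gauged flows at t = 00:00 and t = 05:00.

Using the recession-limb readings at t = 00:00 and t = 05:00: Q falls from 21 to 3 m³/s over 5 intervals.
K = (Q₂/Q₁)^(1/5) = (3/21)^(1/5) = 0.678.

K ≈ 0.678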